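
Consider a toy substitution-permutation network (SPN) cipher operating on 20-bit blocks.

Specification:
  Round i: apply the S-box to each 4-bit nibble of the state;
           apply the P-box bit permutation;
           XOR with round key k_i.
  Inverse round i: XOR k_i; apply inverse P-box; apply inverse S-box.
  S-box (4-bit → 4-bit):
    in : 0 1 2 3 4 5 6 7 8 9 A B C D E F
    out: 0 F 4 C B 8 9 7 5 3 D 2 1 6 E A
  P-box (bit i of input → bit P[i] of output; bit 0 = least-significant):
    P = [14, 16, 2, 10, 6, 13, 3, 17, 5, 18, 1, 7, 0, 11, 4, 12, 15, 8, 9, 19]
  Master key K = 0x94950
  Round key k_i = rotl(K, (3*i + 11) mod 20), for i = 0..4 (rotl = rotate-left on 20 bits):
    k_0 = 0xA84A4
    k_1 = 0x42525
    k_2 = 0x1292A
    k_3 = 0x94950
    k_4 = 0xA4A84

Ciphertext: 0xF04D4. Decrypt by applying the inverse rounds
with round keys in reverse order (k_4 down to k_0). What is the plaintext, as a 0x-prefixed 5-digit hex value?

0x88384

s_0 = ciphertext = 0xF04D4
s_1 = InvRound(s_0, k_4) = 0x2DBC4
s_2 = InvRound(s_1, k_3) = 0xA355D
s_3 = InvRound(s_2, k_2) = 0x5186E
s_4 = InvRound(s_3, k_1) = 0xB427F
s_5 = InvRound(s_4, k_0) = 0x88384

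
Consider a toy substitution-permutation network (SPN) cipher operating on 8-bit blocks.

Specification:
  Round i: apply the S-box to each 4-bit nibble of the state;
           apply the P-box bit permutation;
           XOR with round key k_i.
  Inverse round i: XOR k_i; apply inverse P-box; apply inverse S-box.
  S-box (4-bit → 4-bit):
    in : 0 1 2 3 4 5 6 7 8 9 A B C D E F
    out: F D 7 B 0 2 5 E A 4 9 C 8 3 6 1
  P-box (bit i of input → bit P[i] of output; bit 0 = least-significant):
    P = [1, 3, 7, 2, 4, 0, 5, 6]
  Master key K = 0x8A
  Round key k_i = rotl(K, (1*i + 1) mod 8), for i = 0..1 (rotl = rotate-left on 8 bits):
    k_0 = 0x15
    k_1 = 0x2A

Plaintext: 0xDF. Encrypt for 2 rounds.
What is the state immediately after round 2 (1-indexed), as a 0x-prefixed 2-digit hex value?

s_0 = plaintext = 0xDF
s_1 = Round(s_0, k_0) = 0x06
s_2 = Round(s_1, k_1) = 0xD9

0xD9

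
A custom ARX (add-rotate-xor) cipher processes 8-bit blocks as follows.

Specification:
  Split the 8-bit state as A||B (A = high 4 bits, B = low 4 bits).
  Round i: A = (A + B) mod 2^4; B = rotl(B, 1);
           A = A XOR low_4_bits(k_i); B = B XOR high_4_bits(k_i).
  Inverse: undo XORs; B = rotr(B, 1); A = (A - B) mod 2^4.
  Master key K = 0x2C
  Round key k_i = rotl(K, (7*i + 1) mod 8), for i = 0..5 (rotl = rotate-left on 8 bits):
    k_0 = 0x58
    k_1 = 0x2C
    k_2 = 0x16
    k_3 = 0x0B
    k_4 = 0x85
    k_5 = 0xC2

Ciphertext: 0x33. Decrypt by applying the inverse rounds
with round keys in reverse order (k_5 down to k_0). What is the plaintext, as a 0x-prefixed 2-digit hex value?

s_0 = ciphertext = 0x33
s_1 = InvRound(s_0, k_5) = 0x2F
s_2 = InvRound(s_1, k_4) = 0xCB
s_3 = InvRound(s_2, k_3) = 0xAD
s_4 = InvRound(s_3, k_2) = 0x66
s_5 = InvRound(s_4, k_1) = 0x82
s_6 = InvRound(s_5, k_0) = 0x5B

0x5B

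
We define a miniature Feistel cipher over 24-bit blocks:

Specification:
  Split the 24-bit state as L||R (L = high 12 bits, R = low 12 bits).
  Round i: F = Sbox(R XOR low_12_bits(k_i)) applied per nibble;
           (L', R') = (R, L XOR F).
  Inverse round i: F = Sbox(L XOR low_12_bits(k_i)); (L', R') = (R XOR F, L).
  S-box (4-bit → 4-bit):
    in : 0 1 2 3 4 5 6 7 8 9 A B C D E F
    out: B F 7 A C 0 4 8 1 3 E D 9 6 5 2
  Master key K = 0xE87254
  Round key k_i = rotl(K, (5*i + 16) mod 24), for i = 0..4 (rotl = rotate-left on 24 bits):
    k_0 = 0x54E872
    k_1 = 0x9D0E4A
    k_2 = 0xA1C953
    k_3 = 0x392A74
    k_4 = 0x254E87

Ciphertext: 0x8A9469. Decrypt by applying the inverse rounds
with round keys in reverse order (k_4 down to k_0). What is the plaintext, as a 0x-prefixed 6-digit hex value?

0xAD9FF5

s_0 = ciphertext = 0x8A9469
s_1 = InvRound(s_0, k_4) = 0x01C8A9
s_2 = InvRound(s_1, k_3) = 0x6E801C
s_3 = InvRound(s_2, k_2) = 0x2C16E8
s_4 = InvRound(s_3, k_1) = 0xFF52C1
s_5 = InvRound(s_4, k_0) = 0xAD9FF5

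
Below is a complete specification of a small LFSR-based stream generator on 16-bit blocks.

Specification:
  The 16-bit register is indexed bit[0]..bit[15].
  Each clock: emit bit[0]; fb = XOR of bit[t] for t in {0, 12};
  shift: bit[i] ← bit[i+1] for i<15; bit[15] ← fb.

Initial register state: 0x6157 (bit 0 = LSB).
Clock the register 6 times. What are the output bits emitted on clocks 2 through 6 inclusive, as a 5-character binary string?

reg_0 = 0x6157
clock 1: out=1, reg = 0xB0AB
clock 2: out=1, reg = 0x5855
clock 3: out=1, reg = 0x2C2A
clock 4: out=0, reg = 0x1615
clock 5: out=1, reg = 0x0B0A
clock 6: out=0, reg = 0x0585

11010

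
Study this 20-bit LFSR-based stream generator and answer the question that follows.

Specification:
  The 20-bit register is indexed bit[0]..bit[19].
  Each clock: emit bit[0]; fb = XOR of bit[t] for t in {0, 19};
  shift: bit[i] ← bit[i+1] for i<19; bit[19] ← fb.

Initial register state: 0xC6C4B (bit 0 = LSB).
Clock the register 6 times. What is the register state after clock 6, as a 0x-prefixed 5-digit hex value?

0x1B1B1

reg_0 = 0xC6C4B
clock 1: out=1, reg = 0x63625
clock 2: out=1, reg = 0xB1B12
clock 3: out=0, reg = 0xD8D89
clock 4: out=1, reg = 0x6C6C4
clock 5: out=0, reg = 0x36362
clock 6: out=0, reg = 0x1B1B1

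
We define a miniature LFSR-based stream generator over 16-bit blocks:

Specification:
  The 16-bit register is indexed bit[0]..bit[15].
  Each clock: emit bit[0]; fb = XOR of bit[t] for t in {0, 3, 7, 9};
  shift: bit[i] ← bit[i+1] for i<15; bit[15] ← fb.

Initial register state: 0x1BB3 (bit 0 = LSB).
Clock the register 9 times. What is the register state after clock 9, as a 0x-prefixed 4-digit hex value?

0xBF8D

reg_0 = 0x1BB3
clock 1: out=1, reg = 0x8DD9
clock 2: out=1, reg = 0xC6EC
clock 3: out=0, reg = 0xE376
clock 4: out=0, reg = 0xF1BB
clock 5: out=1, reg = 0xF8DD
clock 6: out=1, reg = 0xFC6E
clock 7: out=0, reg = 0xFE37
clock 8: out=1, reg = 0x7F1B
clock 9: out=1, reg = 0xBF8D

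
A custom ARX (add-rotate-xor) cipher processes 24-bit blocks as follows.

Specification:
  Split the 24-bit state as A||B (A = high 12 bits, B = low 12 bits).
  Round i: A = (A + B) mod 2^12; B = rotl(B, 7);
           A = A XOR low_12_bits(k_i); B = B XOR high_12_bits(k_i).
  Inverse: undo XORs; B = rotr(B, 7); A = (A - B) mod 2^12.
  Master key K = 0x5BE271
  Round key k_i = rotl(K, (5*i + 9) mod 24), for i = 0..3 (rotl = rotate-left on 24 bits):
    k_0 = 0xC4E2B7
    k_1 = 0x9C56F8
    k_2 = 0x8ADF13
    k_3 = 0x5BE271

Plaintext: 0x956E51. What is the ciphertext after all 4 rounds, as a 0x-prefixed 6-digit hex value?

0x2E8CFA

s_0 = plaintext = 0x956E51
s_1 = Round(s_0, k_0) = 0x5104BC
s_2 = Round(s_1, k_1) = 0xF347E0
s_3 = Round(s_2, k_2) = 0x807892
s_4 = Round(s_3, k_3) = 0x2E8CFA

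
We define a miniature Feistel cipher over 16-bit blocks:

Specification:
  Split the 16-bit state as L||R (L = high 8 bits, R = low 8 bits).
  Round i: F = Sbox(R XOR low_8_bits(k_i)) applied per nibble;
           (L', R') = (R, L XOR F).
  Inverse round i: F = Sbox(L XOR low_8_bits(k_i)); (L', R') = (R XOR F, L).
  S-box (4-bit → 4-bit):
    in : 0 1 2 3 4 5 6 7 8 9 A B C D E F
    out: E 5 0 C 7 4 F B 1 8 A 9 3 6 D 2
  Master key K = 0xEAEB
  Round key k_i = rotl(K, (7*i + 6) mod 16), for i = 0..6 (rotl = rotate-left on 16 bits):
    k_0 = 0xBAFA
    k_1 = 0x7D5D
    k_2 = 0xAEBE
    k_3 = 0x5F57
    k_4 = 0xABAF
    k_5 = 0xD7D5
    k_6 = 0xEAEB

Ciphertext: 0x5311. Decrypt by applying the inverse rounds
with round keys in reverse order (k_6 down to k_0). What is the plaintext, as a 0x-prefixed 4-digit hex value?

s_0 = ciphertext = 0x5311
s_1 = InvRound(s_0, k_6) = 0x8053
s_2 = InvRound(s_1, k_5) = 0x1780
s_3 = InvRound(s_2, k_4) = 0x1117
s_4 = InvRound(s_3, k_3) = 0x6811
s_5 = InvRound(s_4, k_2) = 0x7E68
s_6 = InvRound(s_5, k_1) = 0x647E
s_7 = InvRound(s_6, k_0) = 0xF364

0xF364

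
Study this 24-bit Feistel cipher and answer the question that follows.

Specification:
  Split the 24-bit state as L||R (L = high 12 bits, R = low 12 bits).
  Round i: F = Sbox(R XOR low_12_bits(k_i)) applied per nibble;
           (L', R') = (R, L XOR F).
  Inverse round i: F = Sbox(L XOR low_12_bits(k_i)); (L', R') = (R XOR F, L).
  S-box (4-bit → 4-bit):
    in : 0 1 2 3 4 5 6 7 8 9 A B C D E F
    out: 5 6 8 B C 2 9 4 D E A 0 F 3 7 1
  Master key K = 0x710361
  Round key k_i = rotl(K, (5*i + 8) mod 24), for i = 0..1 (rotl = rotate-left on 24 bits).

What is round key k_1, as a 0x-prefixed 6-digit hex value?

0x6C2E20

K = 0x710361
k_0 = rotl(K, (5*0+8) mod 24) = rotl(K, 8) = 0x036171
k_1 = rotl(K, (5*1+8) mod 24) = rotl(K, 13) = 0x6C2E20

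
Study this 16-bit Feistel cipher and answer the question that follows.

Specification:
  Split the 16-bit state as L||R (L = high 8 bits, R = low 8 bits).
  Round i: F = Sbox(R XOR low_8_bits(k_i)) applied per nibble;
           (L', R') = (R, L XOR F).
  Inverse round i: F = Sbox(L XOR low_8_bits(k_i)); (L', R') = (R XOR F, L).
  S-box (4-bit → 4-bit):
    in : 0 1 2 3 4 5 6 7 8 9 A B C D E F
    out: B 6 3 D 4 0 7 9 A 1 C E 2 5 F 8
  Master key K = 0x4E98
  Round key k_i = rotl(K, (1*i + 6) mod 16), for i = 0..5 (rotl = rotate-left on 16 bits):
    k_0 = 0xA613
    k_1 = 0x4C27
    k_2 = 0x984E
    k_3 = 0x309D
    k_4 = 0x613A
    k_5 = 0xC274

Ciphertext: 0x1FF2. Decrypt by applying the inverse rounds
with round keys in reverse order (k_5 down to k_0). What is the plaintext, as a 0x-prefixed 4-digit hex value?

s_0 = ciphertext = 0x1FF2
s_1 = InvRound(s_0, k_5) = 0x8C1F
s_2 = InvRound(s_1, k_4) = 0xF88C
s_3 = InvRound(s_2, k_3) = 0xFCF8
s_4 = InvRound(s_3, k_2) = 0x1BFC
s_5 = InvRound(s_4, k_1) = 0x2E1B
s_6 = InvRound(s_5, k_0) = 0xCE2E

0xCE2E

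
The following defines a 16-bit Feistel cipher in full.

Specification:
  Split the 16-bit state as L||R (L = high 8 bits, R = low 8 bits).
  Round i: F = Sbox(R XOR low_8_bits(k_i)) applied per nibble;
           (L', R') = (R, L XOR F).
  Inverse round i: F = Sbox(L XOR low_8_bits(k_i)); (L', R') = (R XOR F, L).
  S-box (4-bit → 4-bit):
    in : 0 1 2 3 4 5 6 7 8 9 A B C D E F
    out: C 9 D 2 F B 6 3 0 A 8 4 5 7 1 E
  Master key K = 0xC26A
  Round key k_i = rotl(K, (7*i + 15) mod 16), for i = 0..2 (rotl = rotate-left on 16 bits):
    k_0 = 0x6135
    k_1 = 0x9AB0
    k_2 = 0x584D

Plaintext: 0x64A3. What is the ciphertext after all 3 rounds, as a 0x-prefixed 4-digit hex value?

0x9EB0

s_0 = plaintext = 0x64A3
s_1 = Round(s_0, k_0) = 0xA3C2
s_2 = Round(s_1, k_1) = 0xC29E
s_3 = Round(s_2, k_2) = 0x9EB0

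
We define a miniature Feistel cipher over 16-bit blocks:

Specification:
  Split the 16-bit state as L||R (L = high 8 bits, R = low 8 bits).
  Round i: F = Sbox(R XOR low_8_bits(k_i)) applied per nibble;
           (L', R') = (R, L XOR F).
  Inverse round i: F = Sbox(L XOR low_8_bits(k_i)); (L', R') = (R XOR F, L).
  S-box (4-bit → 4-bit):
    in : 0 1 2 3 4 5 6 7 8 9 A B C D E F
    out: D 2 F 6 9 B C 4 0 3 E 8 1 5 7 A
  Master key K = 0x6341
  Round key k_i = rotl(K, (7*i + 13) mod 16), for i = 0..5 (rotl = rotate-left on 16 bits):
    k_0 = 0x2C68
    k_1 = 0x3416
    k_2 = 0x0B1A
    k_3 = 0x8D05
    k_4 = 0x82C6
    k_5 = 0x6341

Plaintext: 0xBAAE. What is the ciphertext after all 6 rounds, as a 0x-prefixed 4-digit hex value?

s_0 = plaintext = 0xBAAE
s_1 = Round(s_0, k_0) = 0xAEA6
s_2 = Round(s_1, k_1) = 0xA623
s_3 = Round(s_2, k_2) = 0x23C5
s_4 = Round(s_3, k_3) = 0xC53E
s_5 = Round(s_4, k_4) = 0x3E65
s_6 = Round(s_5, k_5) = 0x65C7

0x65C7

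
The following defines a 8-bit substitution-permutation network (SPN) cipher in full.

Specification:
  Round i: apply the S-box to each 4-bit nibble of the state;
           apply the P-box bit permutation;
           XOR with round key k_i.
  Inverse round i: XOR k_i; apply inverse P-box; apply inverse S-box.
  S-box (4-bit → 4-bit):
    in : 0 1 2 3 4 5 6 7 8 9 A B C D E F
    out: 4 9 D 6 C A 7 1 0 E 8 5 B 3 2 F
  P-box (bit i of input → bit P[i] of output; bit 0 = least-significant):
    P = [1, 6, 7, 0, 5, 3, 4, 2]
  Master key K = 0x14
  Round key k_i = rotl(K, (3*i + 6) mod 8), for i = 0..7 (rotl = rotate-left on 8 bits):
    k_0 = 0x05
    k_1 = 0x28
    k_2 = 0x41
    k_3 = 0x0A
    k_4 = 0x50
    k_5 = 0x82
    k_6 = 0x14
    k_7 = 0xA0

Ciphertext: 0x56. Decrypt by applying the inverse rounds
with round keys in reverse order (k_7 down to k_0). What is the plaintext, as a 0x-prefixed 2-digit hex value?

s_0 = ciphertext = 0x56
s_1 = InvRound(s_0, k_7) = 0x26
s_2 = InvRound(s_1, k_6) = 0xB7
s_3 = InvRound(s_2, k_5) = 0x2A
s_4 = InvRound(s_3, k_4) = 0x6D
s_5 = InvRound(s_4, k_3) = 0x1C
s_6 = InvRound(s_5, k_2) = 0x95
s_7 = InvRound(s_6, k_1) = 0xF4
s_8 = InvRound(s_7, k_0) = 0xB9

0xB9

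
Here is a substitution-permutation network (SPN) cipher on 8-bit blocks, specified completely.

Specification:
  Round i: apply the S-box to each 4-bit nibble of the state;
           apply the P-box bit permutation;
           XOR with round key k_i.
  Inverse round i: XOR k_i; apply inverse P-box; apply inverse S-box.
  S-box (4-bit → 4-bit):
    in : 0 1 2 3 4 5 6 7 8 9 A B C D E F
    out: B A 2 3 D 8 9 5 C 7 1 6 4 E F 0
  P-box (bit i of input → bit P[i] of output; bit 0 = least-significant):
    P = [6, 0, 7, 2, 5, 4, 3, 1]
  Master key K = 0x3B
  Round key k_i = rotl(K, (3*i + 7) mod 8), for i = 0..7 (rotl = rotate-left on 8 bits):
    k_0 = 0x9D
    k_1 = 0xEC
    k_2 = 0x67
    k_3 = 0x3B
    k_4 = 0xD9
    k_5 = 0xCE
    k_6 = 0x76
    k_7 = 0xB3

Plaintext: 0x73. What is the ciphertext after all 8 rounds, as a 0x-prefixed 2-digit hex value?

0x26

s_0 = plaintext = 0x73
s_1 = Round(s_0, k_0) = 0xF4
s_2 = Round(s_1, k_1) = 0x28
s_3 = Round(s_2, k_2) = 0xF3
s_4 = Round(s_3, k_3) = 0x7A
s_5 = Round(s_4, k_4) = 0xB1
s_6 = Round(s_5, k_5) = 0xD3
s_7 = Round(s_6, k_6) = 0x2D
s_8 = Round(s_7, k_7) = 0x26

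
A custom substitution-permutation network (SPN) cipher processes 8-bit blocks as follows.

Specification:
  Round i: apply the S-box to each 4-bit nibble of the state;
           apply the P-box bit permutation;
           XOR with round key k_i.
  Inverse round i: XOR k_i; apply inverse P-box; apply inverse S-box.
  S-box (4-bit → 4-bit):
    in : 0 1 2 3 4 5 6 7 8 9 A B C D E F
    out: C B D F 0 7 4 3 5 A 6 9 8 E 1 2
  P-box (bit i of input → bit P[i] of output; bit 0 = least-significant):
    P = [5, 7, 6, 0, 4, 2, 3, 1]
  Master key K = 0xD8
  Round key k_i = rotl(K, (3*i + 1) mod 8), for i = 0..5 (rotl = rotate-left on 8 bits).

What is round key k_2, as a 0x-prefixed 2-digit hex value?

0x6C

K = 0xD8
k_0 = rotl(K, (3*0+1) mod 8) = rotl(K, 1) = 0xB1
k_1 = rotl(K, (3*1+1) mod 8) = rotl(K, 4) = 0x8D
k_2 = rotl(K, (3*2+1) mod 8) = rotl(K, 7) = 0x6C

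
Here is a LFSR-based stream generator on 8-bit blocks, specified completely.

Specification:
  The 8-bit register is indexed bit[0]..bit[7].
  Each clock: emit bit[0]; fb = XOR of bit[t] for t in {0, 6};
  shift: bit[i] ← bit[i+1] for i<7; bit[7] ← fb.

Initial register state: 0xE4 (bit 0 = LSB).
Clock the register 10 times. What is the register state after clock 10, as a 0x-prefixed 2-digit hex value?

0x32

reg_0 = 0xE4
clock 1: out=0, reg = 0xF2
clock 2: out=0, reg = 0xF9
clock 3: out=1, reg = 0x7C
clock 4: out=0, reg = 0xBE
clock 5: out=0, reg = 0x5F
clock 6: out=1, reg = 0x2F
clock 7: out=1, reg = 0x97
clock 8: out=1, reg = 0xCB
clock 9: out=1, reg = 0x65
clock 10: out=1, reg = 0x32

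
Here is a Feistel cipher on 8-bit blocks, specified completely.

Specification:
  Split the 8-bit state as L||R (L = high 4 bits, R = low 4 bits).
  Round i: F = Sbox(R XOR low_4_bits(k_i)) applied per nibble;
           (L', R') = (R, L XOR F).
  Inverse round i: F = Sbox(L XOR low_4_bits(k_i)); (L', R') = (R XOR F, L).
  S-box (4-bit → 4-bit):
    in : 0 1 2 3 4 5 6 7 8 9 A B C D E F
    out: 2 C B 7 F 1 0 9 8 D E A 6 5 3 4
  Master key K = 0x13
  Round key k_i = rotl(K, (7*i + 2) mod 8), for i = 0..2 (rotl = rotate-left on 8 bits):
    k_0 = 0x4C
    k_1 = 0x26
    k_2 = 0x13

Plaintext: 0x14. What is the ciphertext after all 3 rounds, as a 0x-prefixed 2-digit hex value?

s_0 = plaintext = 0x14
s_1 = Round(s_0, k_0) = 0x49
s_2 = Round(s_1, k_1) = 0x90
s_3 = Round(s_2, k_2) = 0x0E

0x0E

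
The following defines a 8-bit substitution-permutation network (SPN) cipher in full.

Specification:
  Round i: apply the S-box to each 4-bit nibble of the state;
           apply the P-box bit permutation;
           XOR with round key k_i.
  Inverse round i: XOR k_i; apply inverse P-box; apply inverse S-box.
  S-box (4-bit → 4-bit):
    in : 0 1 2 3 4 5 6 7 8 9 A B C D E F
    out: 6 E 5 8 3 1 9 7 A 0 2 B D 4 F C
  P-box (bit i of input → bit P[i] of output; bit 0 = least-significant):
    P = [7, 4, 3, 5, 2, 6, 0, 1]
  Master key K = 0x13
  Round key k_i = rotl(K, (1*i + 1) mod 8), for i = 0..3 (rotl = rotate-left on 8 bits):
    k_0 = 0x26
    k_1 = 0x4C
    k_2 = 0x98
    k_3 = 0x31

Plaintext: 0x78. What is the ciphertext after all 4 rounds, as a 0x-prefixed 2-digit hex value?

0xC9

s_0 = plaintext = 0x78
s_1 = Round(s_0, k_0) = 0x53
s_2 = Round(s_1, k_1) = 0x68
s_3 = Round(s_2, k_2) = 0xAE
s_4 = Round(s_3, k_3) = 0xC9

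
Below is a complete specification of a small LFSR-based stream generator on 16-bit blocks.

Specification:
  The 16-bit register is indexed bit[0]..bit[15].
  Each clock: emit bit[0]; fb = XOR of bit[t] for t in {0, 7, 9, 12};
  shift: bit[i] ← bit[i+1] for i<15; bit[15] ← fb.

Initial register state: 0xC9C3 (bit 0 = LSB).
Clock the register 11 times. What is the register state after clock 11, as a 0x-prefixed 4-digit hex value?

0xF719

reg_0 = 0xC9C3
clock 1: out=1, reg = 0x64E1
clock 2: out=1, reg = 0x3270
clock 3: out=0, reg = 0x1938
clock 4: out=0, reg = 0x8C9C
clock 5: out=0, reg = 0xC64E
clock 6: out=0, reg = 0xE327
clock 7: out=1, reg = 0x7193
clock 8: out=1, reg = 0xB8C9
clock 9: out=1, reg = 0xDC64
clock 10: out=0, reg = 0xEE32
clock 11: out=0, reg = 0xF719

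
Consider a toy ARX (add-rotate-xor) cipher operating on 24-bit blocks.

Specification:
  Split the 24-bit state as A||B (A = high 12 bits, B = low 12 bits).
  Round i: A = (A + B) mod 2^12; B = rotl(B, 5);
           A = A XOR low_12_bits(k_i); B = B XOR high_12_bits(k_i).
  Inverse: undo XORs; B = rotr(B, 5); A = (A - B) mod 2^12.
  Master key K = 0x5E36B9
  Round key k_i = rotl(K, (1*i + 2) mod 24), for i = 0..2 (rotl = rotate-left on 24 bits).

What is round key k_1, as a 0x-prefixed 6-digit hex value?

0xF1B5CA

K = 0x5E36B9
k_0 = rotl(K, (1*0+2) mod 24) = rotl(K, 2) = 0x78DAE5
k_1 = rotl(K, (1*1+2) mod 24) = rotl(K, 3) = 0xF1B5CA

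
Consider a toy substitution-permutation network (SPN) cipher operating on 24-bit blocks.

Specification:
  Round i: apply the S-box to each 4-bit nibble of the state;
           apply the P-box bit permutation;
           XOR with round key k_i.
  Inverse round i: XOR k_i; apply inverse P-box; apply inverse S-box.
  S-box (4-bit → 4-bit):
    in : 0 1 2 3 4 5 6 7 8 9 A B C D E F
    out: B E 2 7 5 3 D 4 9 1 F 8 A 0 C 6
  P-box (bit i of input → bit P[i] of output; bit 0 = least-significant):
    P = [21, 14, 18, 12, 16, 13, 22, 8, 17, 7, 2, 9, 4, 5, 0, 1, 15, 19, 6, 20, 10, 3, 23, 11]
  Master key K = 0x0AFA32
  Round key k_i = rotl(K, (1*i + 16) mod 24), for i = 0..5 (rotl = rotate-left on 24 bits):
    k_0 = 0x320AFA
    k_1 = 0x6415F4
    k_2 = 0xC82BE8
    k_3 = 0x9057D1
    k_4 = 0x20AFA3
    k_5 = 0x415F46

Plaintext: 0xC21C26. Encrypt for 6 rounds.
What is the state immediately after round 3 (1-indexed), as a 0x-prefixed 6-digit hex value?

s_0 = plaintext = 0xC21C26
s_1 = Round(s_0, k_0) = 0x1E3051
s_2 = Round(s_1, k_1) = 0xF36F0D
s_3 = Round(s_2, k_2) = 0x418A37
s_4 = Round(s_3, k_3) = 0x4F7107
s_5 = Round(s_4, k_4) = 0xAD8866
s_6 = Round(s_5, k_5) = 0xA6405C

0x418A37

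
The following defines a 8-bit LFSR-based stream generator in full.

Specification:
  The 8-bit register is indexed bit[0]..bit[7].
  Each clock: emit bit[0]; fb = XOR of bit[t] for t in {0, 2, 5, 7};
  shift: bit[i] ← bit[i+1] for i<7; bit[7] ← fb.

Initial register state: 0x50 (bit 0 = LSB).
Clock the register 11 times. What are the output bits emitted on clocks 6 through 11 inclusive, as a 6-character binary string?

reg_0 = 0x50
clock 1: out=0, reg = 0x28
clock 2: out=0, reg = 0x94
clock 3: out=0, reg = 0x4A
clock 4: out=0, reg = 0x25
clock 5: out=1, reg = 0x92
clock 6: out=0, reg = 0xC9
clock 7: out=1, reg = 0x64
clock 8: out=0, reg = 0x32
clock 9: out=0, reg = 0x99
clock 10: out=1, reg = 0x4C
clock 11: out=0, reg = 0xA6

010010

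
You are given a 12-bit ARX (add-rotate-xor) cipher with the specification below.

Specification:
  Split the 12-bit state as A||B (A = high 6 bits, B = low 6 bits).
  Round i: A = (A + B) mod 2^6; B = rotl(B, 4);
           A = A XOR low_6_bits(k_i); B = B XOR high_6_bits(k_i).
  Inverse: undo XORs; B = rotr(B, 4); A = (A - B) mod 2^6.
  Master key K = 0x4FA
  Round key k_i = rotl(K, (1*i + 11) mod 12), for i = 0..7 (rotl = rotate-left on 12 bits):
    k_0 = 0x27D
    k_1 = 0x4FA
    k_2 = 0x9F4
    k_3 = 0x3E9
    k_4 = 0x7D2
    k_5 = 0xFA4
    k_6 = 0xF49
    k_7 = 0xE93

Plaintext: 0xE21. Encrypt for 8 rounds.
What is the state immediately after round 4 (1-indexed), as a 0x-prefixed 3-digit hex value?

0x46A

s_0 = plaintext = 0xE21
s_1 = Round(s_0, k_0) = 0x911
s_2 = Round(s_1, k_1) = 0x3C7
s_3 = Round(s_2, k_2) = 0x896
s_4 = Round(s_3, k_3) = 0x46A
s_5 = Round(s_4, k_4) = 0xA75
s_6 = Round(s_5, k_5) = 0xEA3
s_7 = Round(s_6, k_6) = 0x505
s_8 = Round(s_7, k_7) = 0x2AB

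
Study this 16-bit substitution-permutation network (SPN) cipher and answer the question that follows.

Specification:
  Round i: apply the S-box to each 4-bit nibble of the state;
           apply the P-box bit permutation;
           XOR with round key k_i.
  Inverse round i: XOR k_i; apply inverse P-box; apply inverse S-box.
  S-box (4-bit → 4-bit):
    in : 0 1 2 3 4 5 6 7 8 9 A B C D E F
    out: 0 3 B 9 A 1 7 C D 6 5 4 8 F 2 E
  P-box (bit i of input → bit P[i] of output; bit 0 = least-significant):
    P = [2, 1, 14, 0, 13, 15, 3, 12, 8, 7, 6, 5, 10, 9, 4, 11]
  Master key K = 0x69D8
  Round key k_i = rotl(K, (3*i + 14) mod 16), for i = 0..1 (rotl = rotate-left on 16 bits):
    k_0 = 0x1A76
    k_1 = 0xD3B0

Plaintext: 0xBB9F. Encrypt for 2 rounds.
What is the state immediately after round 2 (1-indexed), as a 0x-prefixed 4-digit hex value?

s_0 = plaintext = 0xBB9F
s_1 = Round(s_0, k_0) = 0xDA2D
s_2 = Round(s_1, k_1) = 0x2CE7

0x2CE7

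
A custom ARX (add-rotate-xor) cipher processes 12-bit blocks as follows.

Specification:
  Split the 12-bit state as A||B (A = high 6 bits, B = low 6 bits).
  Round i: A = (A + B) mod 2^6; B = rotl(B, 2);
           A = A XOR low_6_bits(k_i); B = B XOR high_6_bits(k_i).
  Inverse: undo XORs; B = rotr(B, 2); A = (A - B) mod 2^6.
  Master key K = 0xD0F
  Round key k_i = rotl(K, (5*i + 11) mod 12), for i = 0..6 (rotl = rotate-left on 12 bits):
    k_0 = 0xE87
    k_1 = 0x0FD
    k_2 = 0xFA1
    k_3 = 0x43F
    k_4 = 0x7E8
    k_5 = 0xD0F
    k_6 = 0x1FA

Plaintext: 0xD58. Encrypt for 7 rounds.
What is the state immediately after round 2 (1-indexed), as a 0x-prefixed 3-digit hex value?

s_0 = plaintext = 0xD58
s_1 = Round(s_0, k_0) = 0x29B
s_2 = Round(s_1, k_1) = 0x62E
s_3 = Round(s_2, k_2) = 0x9C4
s_4 = Round(s_3, k_3) = 0x500
s_5 = Round(s_4, k_4) = 0xF1F
s_6 = Round(s_5, k_5) = 0x509
s_7 = Round(s_6, k_6) = 0x9E3

0x62E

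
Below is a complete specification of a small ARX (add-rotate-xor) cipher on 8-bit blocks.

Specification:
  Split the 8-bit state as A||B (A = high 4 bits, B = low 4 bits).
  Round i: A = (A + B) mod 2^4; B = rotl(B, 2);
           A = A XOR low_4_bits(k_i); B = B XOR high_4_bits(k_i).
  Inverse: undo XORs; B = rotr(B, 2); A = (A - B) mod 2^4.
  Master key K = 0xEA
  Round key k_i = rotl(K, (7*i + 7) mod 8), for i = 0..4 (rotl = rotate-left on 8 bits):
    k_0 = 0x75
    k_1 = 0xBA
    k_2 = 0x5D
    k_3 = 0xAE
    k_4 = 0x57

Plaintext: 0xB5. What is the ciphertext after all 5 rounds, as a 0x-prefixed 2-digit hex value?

0x36

s_0 = plaintext = 0xB5
s_1 = Round(s_0, k_0) = 0x52
s_2 = Round(s_1, k_1) = 0xD3
s_3 = Round(s_2, k_2) = 0xD9
s_4 = Round(s_3, k_3) = 0x8C
s_5 = Round(s_4, k_4) = 0x36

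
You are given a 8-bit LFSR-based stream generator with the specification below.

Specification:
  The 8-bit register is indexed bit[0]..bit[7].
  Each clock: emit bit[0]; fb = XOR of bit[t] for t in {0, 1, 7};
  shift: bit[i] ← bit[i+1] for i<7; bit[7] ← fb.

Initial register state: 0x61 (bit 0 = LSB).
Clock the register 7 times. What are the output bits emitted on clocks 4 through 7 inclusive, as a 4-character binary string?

reg_0 = 0x61
clock 1: out=1, reg = 0xB0
clock 2: out=0, reg = 0xD8
clock 3: out=0, reg = 0xEC
clock 4: out=0, reg = 0xF6
clock 5: out=0, reg = 0x7B
clock 6: out=1, reg = 0x3D
clock 7: out=1, reg = 0x9E

0011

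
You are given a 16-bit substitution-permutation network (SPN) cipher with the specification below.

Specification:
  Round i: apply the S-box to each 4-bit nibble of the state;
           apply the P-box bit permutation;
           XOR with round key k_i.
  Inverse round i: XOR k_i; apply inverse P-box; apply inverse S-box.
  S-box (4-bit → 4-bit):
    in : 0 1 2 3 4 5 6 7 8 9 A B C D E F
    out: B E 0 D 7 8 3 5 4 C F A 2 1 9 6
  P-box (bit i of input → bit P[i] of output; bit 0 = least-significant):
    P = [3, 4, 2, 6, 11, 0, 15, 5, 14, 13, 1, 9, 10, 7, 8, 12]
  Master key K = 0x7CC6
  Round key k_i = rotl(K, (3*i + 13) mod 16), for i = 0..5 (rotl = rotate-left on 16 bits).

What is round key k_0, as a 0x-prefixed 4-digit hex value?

K = 0x7CC6
k_0 = rotl(K, (3*0+13) mod 16) = rotl(K, 13) = 0xCF98

0xCF98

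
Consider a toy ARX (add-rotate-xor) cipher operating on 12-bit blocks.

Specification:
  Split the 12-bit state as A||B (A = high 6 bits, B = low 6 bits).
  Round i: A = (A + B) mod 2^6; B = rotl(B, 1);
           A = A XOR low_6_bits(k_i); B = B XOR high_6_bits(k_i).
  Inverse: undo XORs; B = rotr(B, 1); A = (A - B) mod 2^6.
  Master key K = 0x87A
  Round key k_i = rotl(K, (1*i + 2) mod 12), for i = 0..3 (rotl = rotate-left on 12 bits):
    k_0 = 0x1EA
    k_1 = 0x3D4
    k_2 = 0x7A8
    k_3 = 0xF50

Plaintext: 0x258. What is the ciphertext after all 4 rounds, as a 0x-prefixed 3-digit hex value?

s_0 = plaintext = 0x258
s_1 = Round(s_0, k_0) = 0x2F7
s_2 = Round(s_1, k_1) = 0x5A0
s_3 = Round(s_2, k_2) = 0x79F
s_4 = Round(s_3, k_3) = 0xB43

0xB43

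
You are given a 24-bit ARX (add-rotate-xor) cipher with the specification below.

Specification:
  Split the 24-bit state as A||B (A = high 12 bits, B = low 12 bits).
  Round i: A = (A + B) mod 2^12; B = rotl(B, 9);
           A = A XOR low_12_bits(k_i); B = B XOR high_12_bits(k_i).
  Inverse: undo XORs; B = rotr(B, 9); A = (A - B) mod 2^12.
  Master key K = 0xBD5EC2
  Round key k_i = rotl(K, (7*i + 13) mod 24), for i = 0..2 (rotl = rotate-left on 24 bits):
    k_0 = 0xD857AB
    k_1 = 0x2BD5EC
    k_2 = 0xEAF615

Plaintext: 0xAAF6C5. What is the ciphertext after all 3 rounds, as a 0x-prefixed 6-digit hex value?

s_0 = plaintext = 0xAAF6C5
s_1 = Round(s_0, k_0) = 0x6DF75D
s_2 = Round(s_1, k_1) = 0xBD0856
s_3 = Round(s_2, k_2) = 0x2333A5

0x2333A5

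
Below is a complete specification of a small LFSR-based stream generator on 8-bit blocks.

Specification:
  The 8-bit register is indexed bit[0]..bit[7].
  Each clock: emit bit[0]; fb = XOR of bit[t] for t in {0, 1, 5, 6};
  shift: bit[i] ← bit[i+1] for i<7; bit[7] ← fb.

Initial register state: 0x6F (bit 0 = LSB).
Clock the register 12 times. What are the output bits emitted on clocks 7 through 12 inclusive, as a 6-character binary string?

100100

reg_0 = 0x6F
clock 1: out=1, reg = 0x37
clock 2: out=1, reg = 0x9B
clock 3: out=1, reg = 0x4D
clock 4: out=1, reg = 0x26
clock 5: out=0, reg = 0x13
clock 6: out=1, reg = 0x09
clock 7: out=1, reg = 0x84
clock 8: out=0, reg = 0x42
clock 9: out=0, reg = 0x21
clock 10: out=1, reg = 0x10
clock 11: out=0, reg = 0x08
clock 12: out=0, reg = 0x04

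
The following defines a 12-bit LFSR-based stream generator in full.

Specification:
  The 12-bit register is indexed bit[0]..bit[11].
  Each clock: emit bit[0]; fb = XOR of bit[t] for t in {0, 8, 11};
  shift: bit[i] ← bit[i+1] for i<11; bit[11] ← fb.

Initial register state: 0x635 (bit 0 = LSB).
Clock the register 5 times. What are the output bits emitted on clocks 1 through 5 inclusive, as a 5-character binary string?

reg_0 = 0x635
clock 1: out=1, reg = 0xB1A
clock 2: out=0, reg = 0x58D
clock 3: out=1, reg = 0x2C6
clock 4: out=0, reg = 0x163
clock 5: out=1, reg = 0x0B1

10101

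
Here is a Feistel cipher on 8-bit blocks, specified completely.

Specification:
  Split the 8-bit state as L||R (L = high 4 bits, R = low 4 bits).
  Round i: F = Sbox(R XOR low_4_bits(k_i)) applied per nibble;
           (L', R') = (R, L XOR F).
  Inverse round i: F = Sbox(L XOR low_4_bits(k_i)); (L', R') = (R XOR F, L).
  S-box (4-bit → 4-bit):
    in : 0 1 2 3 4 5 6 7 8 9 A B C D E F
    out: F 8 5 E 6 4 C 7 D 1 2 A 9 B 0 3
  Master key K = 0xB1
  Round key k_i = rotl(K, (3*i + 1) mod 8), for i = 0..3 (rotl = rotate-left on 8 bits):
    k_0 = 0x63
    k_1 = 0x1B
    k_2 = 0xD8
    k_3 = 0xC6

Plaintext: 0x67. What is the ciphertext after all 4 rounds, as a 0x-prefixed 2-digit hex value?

0x48

s_0 = plaintext = 0x67
s_1 = Round(s_0, k_0) = 0x70
s_2 = Round(s_1, k_1) = 0x0D
s_3 = Round(s_2, k_2) = 0xD4
s_4 = Round(s_3, k_3) = 0x48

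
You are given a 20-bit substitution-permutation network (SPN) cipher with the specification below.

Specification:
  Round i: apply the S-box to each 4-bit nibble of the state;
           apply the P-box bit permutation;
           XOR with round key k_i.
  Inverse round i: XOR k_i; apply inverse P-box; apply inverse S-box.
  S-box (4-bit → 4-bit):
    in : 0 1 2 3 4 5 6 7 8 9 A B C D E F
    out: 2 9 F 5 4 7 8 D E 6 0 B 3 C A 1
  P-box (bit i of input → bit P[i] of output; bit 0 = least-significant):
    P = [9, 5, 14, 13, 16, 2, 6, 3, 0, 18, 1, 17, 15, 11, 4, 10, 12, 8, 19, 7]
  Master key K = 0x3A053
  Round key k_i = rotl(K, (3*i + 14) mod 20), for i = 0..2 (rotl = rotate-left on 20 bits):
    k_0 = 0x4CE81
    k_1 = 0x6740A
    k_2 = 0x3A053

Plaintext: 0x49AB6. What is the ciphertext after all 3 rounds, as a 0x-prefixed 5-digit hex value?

s_0 = plaintext = 0x49AB6
s_1 = Round(s_0, k_0) = 0xDE69D
s_2 = Round(s_1, k_1) = 0xC18CE
s_3 = Round(s_2, k_2) = 0x41575

0x41575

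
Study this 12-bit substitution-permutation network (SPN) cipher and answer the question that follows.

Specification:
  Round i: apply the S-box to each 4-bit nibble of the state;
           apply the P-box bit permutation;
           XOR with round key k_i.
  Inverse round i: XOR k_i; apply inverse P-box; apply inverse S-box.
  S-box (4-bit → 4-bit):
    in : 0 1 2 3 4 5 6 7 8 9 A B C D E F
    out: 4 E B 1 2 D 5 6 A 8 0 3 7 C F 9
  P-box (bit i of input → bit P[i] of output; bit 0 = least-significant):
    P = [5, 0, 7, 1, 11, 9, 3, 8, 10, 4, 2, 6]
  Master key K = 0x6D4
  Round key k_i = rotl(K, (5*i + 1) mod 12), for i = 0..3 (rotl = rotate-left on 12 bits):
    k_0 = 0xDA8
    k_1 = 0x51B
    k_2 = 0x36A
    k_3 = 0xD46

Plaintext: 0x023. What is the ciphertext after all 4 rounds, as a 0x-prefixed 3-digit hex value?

s_0 = plaintext = 0x023
s_1 = Round(s_0, k_0) = 0x68C
s_2 = Round(s_1, k_1) = 0x2BE
s_3 = Round(s_2, k_2) = 0xD99
s_4 = Round(s_3, k_3) = 0xC00

0xC00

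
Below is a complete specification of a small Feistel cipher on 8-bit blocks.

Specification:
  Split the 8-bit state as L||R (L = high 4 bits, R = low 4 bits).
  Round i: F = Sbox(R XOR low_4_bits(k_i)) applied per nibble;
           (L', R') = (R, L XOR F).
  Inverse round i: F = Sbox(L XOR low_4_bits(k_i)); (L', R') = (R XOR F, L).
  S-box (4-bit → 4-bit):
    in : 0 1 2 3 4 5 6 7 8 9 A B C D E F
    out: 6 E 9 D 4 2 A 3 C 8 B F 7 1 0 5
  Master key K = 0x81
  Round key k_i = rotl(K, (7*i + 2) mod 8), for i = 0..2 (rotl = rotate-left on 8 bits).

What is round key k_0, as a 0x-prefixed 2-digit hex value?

K = 0x81
k_0 = rotl(K, (7*0+2) mod 8) = rotl(K, 2) = 0x06

0x06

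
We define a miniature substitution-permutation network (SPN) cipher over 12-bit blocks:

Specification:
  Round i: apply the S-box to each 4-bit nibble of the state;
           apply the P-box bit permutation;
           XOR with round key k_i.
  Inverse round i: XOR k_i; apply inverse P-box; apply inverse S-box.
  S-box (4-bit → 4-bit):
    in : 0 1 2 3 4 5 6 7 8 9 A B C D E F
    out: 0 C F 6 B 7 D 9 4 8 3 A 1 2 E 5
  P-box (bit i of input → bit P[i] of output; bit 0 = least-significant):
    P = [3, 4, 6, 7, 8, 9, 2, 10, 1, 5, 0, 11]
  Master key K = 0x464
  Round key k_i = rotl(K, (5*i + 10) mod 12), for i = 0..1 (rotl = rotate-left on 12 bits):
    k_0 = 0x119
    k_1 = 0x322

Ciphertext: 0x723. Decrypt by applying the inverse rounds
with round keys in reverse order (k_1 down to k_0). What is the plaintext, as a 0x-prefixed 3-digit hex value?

0x1C7

s_0 = ciphertext = 0x723
s_1 = InvRound(s_0, k_1) = 0x890
s_2 = InvRound(s_1, k_0) = 0x1C7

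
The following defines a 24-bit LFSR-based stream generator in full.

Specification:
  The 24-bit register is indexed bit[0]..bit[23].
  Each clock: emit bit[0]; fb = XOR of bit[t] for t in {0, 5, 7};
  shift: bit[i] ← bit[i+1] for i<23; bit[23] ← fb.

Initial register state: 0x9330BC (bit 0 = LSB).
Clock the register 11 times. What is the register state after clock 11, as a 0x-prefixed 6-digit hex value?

reg_0 = 0x9330BC
clock 1: out=0, reg = 0x49985E
clock 2: out=0, reg = 0x24CC2F
clock 3: out=1, reg = 0x126617
clock 4: out=1, reg = 0x89330B
clock 5: out=1, reg = 0xC49985
clock 6: out=1, reg = 0x624CC2
clock 7: out=0, reg = 0xB12661
clock 8: out=1, reg = 0x589330
clock 9: out=0, reg = 0xAC4998
clock 10: out=0, reg = 0xD624CC
clock 11: out=0, reg = 0xEB1266

0xEB1266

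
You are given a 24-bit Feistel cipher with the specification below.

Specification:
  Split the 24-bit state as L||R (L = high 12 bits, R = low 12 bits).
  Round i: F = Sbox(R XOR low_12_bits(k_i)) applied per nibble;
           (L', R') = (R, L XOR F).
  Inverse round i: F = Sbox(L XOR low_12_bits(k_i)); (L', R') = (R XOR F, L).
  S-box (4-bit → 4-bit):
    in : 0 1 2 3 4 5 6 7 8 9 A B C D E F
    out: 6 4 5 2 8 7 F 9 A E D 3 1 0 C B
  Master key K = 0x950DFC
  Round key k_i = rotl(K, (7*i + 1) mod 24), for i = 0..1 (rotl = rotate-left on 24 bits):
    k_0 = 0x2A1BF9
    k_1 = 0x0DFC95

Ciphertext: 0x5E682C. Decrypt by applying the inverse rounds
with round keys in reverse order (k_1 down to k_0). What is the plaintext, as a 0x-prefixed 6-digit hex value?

0x56F6BE

s_0 = ciphertext = 0x5E682C
s_1 = InvRound(s_0, k_1) = 0x6BE5E6
s_2 = InvRound(s_1, k_0) = 0x56F6BE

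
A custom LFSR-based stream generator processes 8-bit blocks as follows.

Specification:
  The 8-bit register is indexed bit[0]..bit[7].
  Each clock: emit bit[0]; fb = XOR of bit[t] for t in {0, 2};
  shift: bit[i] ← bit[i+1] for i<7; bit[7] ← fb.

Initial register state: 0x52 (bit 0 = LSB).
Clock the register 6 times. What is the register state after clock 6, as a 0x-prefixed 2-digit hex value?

reg_0 = 0x52
clock 1: out=0, reg = 0x29
clock 2: out=1, reg = 0x94
clock 3: out=0, reg = 0xCA
clock 4: out=0, reg = 0x65
clock 5: out=1, reg = 0x32
clock 6: out=0, reg = 0x19

0x19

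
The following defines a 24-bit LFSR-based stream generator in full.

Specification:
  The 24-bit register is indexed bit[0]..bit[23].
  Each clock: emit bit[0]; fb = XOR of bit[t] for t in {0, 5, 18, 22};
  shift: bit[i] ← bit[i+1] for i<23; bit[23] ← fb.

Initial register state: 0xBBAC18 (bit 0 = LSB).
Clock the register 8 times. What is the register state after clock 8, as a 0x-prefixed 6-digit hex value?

0x44BBAC

reg_0 = 0xBBAC18
clock 1: out=0, reg = 0x5DD60C
clock 2: out=0, reg = 0x2EEB06
clock 3: out=0, reg = 0x977583
clock 4: out=1, reg = 0x4BBAC1
clock 5: out=1, reg = 0x25DD60
clock 6: out=0, reg = 0x12EEB0
clock 7: out=0, reg = 0x897758
clock 8: out=0, reg = 0x44BBAC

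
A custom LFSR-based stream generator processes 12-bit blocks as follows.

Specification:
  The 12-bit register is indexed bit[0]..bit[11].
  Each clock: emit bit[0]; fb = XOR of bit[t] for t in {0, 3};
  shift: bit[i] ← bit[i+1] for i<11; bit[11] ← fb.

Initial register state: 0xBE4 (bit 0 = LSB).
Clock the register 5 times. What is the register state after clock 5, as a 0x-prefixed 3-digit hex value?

0xC5F

reg_0 = 0xBE4
clock 1: out=0, reg = 0x5F2
clock 2: out=0, reg = 0x2F9
clock 3: out=1, reg = 0x17C
clock 4: out=0, reg = 0x8BE
clock 5: out=0, reg = 0xC5F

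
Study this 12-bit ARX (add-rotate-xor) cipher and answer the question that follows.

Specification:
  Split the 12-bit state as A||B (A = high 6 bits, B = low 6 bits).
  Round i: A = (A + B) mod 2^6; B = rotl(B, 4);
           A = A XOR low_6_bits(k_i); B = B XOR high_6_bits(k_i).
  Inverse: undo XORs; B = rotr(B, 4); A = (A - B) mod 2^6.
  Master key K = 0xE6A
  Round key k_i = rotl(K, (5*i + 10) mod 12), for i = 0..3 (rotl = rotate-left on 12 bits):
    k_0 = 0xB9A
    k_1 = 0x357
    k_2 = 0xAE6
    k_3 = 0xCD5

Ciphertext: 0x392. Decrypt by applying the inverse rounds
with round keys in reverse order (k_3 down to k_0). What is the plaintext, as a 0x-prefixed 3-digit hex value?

s_0 = ciphertext = 0x392
s_1 = InvRound(s_0, k_3) = 0x546
s_2 = InvRound(s_1, k_2) = 0xF76
s_3 = InvRound(s_2, k_1) = 0xEEF
s_4 = InvRound(s_3, k_0) = 0x744

0x744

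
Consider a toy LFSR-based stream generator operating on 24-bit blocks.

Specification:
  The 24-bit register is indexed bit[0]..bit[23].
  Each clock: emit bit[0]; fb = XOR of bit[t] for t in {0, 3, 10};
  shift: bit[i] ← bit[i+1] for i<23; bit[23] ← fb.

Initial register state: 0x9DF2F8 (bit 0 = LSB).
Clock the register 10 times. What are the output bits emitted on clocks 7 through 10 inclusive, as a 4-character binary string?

1101

reg_0 = 0x9DF2F8
clock 1: out=0, reg = 0xCEF97C
clock 2: out=0, reg = 0xE77CBE
clock 3: out=0, reg = 0x73BE5F
clock 4: out=1, reg = 0xB9DF2F
clock 5: out=1, reg = 0xDCEF97
clock 6: out=1, reg = 0x6E77CB
clock 7: out=1, reg = 0xB73BE5
clock 8: out=1, reg = 0xDB9DF2
clock 9: out=0, reg = 0xEDCEF9
clock 10: out=1, reg = 0xF6E77C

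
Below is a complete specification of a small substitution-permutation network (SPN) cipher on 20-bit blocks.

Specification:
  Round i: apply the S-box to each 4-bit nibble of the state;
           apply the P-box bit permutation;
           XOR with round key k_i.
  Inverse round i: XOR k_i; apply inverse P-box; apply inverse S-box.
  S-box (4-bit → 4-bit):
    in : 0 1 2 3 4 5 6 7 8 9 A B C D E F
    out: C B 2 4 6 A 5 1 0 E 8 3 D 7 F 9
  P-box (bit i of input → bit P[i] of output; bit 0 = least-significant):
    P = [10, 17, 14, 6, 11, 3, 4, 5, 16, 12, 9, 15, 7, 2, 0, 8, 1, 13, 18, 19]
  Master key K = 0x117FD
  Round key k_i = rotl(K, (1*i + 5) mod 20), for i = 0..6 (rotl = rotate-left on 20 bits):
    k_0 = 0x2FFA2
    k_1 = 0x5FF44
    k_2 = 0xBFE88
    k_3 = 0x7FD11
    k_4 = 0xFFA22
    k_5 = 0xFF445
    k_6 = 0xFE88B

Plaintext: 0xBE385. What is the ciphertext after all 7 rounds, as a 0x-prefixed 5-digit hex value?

s_0 = plaintext = 0xBE385
s_1 = Round(s_0, k_0) = 0x0DC65
s_2 = Round(s_1, k_1) = 0xA7591
s_3 = Round(s_2, k_2) = 0x16A70
s_4 = Round(s_3, k_3) = 0xF15D2
s_5 = Round(s_4, k_4) = 0x563BC
s_6 = Round(s_5, k_5) = 0x79A8C
s_7 = Round(s_6, k_6) = 0xF2DCC

0xF2DCC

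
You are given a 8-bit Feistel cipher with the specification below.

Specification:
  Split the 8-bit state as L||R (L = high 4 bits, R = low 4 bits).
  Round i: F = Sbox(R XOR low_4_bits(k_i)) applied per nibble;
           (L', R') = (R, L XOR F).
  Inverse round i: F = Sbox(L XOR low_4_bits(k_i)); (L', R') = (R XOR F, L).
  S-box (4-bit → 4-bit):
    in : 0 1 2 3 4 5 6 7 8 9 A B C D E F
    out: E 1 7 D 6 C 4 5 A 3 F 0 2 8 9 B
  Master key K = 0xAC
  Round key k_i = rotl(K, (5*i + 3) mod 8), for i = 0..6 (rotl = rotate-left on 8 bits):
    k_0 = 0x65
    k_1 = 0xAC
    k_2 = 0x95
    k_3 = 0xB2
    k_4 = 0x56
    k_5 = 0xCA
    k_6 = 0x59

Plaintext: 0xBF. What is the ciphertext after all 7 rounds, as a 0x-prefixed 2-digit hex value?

0x29

s_0 = plaintext = 0xBF
s_1 = Round(s_0, k_0) = 0xF4
s_2 = Round(s_1, k_1) = 0x45
s_3 = Round(s_2, k_2) = 0x5A
s_4 = Round(s_3, k_3) = 0xAF
s_5 = Round(s_4, k_4) = 0xF9
s_6 = Round(s_5, k_5) = 0x92
s_7 = Round(s_6, k_6) = 0x29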